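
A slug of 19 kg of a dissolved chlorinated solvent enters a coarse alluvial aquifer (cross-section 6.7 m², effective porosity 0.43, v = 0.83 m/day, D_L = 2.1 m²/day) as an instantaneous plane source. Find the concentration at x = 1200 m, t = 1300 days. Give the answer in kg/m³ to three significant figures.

For an instantaneous plane source, C(x,t) = M/(n_e·A·√(4πDt)) · exp(−(x−vt)²/(4Dt)), with n_e·A the pore (flow) area.
Plume center vt = 0.83 × 1300 = 1079 m, so the well at 1200 m is 121 m downgradient of the peak.
√(4πDt) = 185.2 m, giving peak height M/(n_e·A·√(4πDt)) = 19/(0.43 × 6.7 × 185.2) = 0.03561 kg/m³.
(x−vt)²/(4Dt) = (121)²/(4 × 2.1 × 1300) = 1.341; exp(−1.341) = 0.2616.
C = 0.03561 × 0.2616 = 0.00932 kg/m³.

0.00932 kg/m³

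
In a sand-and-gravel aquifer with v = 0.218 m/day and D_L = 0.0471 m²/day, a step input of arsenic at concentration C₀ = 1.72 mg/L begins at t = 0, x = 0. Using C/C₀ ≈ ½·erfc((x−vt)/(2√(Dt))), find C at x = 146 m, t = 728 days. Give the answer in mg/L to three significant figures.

For a continuous step input, C/C₀ ≈ ½·erfc((x−vt)/(2√(Dt))).
vt = 0.218 × 728 = 158.704 m and 2√(Dt) = 2√(0.0471 × 728) = 11.71 m.
Argument (x−vt)/(2√(Dt)) = (146 − 158.704)/11.71 = -1.085; ½·erfc(-1.085) = 0.9375.
C = 1.72 × 0.9375 = 1.61 mg/L.

1.61 mg/L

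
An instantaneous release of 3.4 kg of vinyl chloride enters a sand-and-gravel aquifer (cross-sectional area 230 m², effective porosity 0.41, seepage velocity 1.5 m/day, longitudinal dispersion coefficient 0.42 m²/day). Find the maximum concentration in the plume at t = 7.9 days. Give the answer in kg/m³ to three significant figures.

The peak of an instantaneous 1D plume sits at x = vt; there the Gaussian factor is 1 and C_max = M/(n_e·A·√(4πDt)), where n_e·A is the pore area the mass is dissolved in.
√(4πDt) = √(4π × 0.42 × 7.9) = 6.457 m, so C_max = 3.4/(0.41 × 230 × 6.457) = 0.00558 kg/m³.

0.00558 kg/m³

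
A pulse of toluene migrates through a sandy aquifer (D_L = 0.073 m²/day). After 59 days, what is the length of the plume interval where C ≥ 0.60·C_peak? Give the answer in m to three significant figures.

5.93 m

The plume is Gaussian with σ = √(2Dt) = √(2 × 0.073 × 59) = 2.935 m.
C/C_peak = exp(−Δx²/(2σ²)) = 0.60 ⇒ Δx = σ·√(−2 ln 0.60) = 2.935 × 1.011 = 2.967 m.
Width = 2Δx = 5.93 m.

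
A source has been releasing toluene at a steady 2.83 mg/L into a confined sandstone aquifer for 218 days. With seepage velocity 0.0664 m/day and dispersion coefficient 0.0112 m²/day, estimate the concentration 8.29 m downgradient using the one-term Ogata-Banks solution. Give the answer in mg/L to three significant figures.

2.82 mg/L

For a continuous step input, C/C₀ ≈ ½·erfc((x−vt)/(2√(Dt))).
vt = 0.0664 × 218 = 14.4752 m and 2√(Dt) = 2√(0.0112 × 218) = 3.125 m.
Argument (x−vt)/(2√(Dt)) = (8.29 − 14.4752)/3.125 = -1.979; ½·erfc(-1.979) = 0.9974.
C = 2.83 × 0.9974 = 2.82 mg/L.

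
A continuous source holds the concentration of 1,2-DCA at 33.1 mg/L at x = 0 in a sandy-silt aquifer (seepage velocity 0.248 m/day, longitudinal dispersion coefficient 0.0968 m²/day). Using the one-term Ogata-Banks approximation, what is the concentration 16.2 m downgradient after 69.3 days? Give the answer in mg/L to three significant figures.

20.1 mg/L

For a continuous step input, C/C₀ ≈ ½·erfc((x−vt)/(2√(Dt))).
vt = 0.248 × 69.3 = 17.1864 m and 2√(Dt) = 2√(0.0968 × 69.3) = 5.180 m.
Argument (x−vt)/(2√(Dt)) = (16.2 − 17.1864)/5.180 = -0.1904; ½·erfc(-0.1904) = 0.6061.
C = 33.1 × 0.6061 = 20.1 mg/L.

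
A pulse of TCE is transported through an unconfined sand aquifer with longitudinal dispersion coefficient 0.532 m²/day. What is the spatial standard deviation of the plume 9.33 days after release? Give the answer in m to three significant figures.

3.15 m

Dispersive spreading gives a Gaussian with σ² = 2Dt; advection only shifts the center.
σ = √(2 × 0.532 × 9.33) = 3.15 m.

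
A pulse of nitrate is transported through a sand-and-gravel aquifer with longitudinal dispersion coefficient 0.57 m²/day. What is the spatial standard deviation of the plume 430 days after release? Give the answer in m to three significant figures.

Dispersive spreading gives a Gaussian with σ² = 2Dt; advection only shifts the center.
σ = √(2 × 0.57 × 430) = 22.1 m.

22.1 m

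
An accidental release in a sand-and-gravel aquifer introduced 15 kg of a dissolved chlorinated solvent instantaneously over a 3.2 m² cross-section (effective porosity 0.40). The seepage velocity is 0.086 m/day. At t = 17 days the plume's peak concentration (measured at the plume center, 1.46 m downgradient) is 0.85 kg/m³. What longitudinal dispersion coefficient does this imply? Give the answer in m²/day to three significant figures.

0.890 m²/day

At the plume center C_max = M/(n_e·A·√(4πDt)), so D = M²/(4πt·(n_e·A·C_max)²).
n_e·A·C_max = 0.40 × 3.2 × 0.85 = 1.088 kg/m.
D = 15²/(4π × 17 × 1.088²) = 0.890 m²/day.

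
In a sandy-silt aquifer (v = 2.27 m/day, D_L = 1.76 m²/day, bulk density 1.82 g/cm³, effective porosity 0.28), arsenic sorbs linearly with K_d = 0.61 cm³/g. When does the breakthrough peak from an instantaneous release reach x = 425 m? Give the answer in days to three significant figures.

928 days

Retardation factor R = 1 + ρ_b·K_d/n = 1 + 1.82 × 0.61/0.28 = 4.965.
Sorption retards both mechanisms: v_R = v/R = 0.4572 m/day, D_R = D/R = 0.3545 m²/day.
Peak time from v_R²t² + 2D_R t − x² = 0: t = (√(D_R² + v_R²x²) − D_R)/v_R².
√(D_R² + v_R²x²) = √(0.3545² + 0.4572² × 425²) = 194.3; v_R² = 0.2090.
t = (194.3 − 0.3545)/0.2090 = 928 days.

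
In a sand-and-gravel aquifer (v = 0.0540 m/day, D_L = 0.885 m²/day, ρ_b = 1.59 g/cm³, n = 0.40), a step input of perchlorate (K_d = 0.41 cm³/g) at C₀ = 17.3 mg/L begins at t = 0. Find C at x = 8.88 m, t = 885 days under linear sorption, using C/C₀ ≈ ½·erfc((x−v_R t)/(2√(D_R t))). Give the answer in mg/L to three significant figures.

Retardation factor R = 1 + ρ_b·K_d/n = 1 + 1.59 × 0.41/0.40 = 2.630.
Sorption retards both mechanisms: v_R = v/R = 0.02053 m/day, D_R = D/R = 0.3365 m²/day.
v_R·t = 0.02053 × 885 = 18.16905 m; 2√(D_R t) = 34.51 m; argument = (8.88 − 18.16905)/34.51 = -0.2692.
C = C₀ × ½·erfc(-0.2692) = 17.3 × 0.6483 = 11.2 mg/L.

11.2 mg/L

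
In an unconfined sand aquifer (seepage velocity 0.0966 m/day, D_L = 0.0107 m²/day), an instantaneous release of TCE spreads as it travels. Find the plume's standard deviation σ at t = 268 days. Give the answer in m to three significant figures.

2.39 m

Dispersive spreading gives a Gaussian with σ² = 2Dt; advection only shifts the center.
σ = √(2 × 0.0107 × 268) = 2.39 m.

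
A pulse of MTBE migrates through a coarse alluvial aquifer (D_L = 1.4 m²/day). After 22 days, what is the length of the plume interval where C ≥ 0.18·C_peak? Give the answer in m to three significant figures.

The plume is Gaussian with σ = √(2Dt) = √(2 × 1.4 × 22) = 7.849 m.
C/C_peak = exp(−Δx²/(2σ²)) = 0.18 ⇒ Δx = σ·√(−2 ln 0.18) = 7.849 × 1.852 = 14.54 m.
Width = 2Δx = 29.1 m.

29.1 m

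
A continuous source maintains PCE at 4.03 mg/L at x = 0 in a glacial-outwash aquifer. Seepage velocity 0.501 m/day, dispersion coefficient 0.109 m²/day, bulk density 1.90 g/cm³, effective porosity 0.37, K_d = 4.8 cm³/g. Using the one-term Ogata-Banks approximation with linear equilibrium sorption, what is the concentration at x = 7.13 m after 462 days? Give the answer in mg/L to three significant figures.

Retardation factor R = 1 + ρ_b·K_d/n = 1 + 1.90 × 4.8/0.37 = 25.65.
Sorption retards both mechanisms: v_R = v/R = 0.01953 m/day, D_R = D/R = 0.004250 m²/day.
v_R·t = 0.01953 × 462 = 9.02286 m; 2√(D_R t) = 2.802 m; argument = (7.13 − 9.02286)/2.802 = -0.6755.
C = C₀ × ½·erfc(-0.6755) = 4.03 × 0.8303 = 3.35 mg/L.

3.35 mg/L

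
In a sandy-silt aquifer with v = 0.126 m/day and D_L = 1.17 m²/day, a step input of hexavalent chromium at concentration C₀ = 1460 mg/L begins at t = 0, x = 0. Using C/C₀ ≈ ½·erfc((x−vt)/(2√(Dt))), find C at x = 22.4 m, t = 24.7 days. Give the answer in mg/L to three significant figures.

For a continuous step input, C/C₀ ≈ ½·erfc((x−vt)/(2√(Dt))).
vt = 0.126 × 24.7 = 3.1122 m and 2√(Dt) = 2√(1.17 × 24.7) = 10.75 m.
Argument (x−vt)/(2√(Dt)) = (22.4 − 3.1122)/10.75 = 1.794; ½·erfc(1.794) = 0.005589.
C = 1460 × 0.005589 = 8.16 mg/L.

8.16 mg/L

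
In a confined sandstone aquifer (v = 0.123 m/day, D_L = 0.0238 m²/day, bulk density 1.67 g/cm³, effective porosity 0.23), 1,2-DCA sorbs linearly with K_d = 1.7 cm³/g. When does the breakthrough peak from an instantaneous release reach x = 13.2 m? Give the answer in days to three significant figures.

1410 days

Retardation factor R = 1 + ρ_b·K_d/n = 1 + 1.67 × 1.7/0.23 = 13.34.
Sorption retards both mechanisms: v_R = v/R = 0.009220 m/day, D_R = D/R = 0.001784 m²/day.
Peak time from v_R²t² + 2D_R t − x² = 0: t = (√(D_R² + v_R²x²) − D_R)/v_R².
√(D_R² + v_R²x²) = √(0.001784² + 0.009220² × 13.2²) = 0.1217; v_R² = 8.501e-05.
t = (0.1217 − 0.001784)/8.501e-05 = 1410 days.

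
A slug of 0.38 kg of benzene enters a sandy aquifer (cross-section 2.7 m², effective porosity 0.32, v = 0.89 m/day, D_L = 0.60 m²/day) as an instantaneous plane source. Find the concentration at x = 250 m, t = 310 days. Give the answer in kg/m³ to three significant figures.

0.00369 kg/m³

For an instantaneous plane source, C(x,t) = M/(n_e·A·√(4πDt)) · exp(−(x−vt)²/(4Dt)), with n_e·A the pore (flow) area.
Plume center vt = 0.89 × 310 = 275.9 m, so the well at 250 m is 25.9 m upgradient of the peak.
√(4πDt) = 48.35 m, giving peak height M/(n_e·A·√(4πDt)) = 0.38/(0.32 × 2.7 × 48.35) = 0.009096 kg/m³.
(x−vt)²/(4Dt) = (-25.9)²/(4 × 0.60 × 310) = 0.9016; exp(−0.9016) = 0.4059.
C = 0.009096 × 0.4059 = 0.00369 kg/m³.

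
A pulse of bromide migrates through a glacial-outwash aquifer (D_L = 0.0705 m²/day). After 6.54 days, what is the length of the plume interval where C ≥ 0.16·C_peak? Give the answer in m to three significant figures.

The plume is Gaussian with σ = √(2Dt) = √(2 × 0.0705 × 6.54) = 0.9603 m.
C/C_peak = exp(−Δx²/(2σ²)) = 0.16 ⇒ Δx = σ·√(−2 ln 0.16) = 0.9603 × 1.914 = 1.838 m.
Width = 2Δx = 3.68 m.

3.68 m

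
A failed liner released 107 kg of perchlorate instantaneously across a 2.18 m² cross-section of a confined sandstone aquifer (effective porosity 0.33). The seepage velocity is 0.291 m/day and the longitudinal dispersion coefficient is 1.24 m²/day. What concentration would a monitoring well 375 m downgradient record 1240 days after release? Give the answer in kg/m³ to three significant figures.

1.04 kg/m³

For an instantaneous plane source, C(x,t) = M/(n_e·A·√(4πDt)) · exp(−(x−vt)²/(4Dt)), with n_e·A the pore (flow) area.
Plume center vt = 0.291 × 1240 = 360.84 m, so the well at 375 m is 14.16 m downgradient of the peak.
√(4πDt) = 139.0 m, giving peak height M/(n_e·A·√(4πDt)) = 107/(0.33 × 2.18 × 139.0) = 1.070 kg/m³.
(x−vt)²/(4Dt) = (14.16)²/(4 × 1.24 × 1240) = 0.03260; exp(−0.03260) = 0.9679.
C = 1.070 × 0.9679 = 1.04 kg/m³.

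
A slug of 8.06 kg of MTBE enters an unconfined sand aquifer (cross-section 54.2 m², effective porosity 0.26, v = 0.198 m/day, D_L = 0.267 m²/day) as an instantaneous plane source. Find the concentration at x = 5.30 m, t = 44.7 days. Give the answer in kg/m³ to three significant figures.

0.0359 kg/m³

For an instantaneous plane source, C(x,t) = M/(n_e·A·√(4πDt)) · exp(−(x−vt)²/(4Dt)), with n_e·A the pore (flow) area.
Plume center vt = 0.198 × 44.7 = 8.8506 m, so the well at 5.30 m is 3.5506 m upgradient of the peak.
√(4πDt) = 12.25 m, giving peak height M/(n_e·A·√(4πDt)) = 8.06/(0.26 × 54.2 × 12.25) = 0.04669 kg/m³.
(x−vt)²/(4Dt) = (-3.5506)²/(4 × 0.267 × 44.7) = 0.2641; exp(−0.2641) = 0.7679.
C = 0.04669 × 0.7679 = 0.0359 kg/m³.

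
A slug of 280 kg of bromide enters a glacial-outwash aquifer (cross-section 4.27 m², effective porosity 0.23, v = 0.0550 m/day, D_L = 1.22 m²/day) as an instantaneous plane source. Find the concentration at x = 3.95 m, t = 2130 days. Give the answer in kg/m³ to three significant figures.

0.460 kg/m³

For an instantaneous plane source, C(x,t) = M/(n_e·A·√(4πDt)) · exp(−(x−vt)²/(4Dt)), with n_e·A the pore (flow) area.
Plume center vt = 0.0550 × 2130 = 117.15 m, so the well at 3.95 m is 113.2 m upgradient of the peak.
√(4πDt) = 180.7 m, giving peak height M/(n_e·A·√(4πDt)) = 280/(0.23 × 4.27 × 180.7) = 1.578 kg/m³.
(x−vt)²/(4Dt) = (-113.2)²/(4 × 1.22 × 2130) = 1.233; exp(−1.233) = 0.2914.
C = 1.578 × 0.2914 = 0.460 kg/m³.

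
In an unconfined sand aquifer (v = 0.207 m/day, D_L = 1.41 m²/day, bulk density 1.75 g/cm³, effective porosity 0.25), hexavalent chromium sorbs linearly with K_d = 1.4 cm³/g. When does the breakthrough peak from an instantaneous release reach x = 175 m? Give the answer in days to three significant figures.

8780 days

Retardation factor R = 1 + ρ_b·K_d/n = 1 + 1.75 × 1.4/0.25 = 10.80.
Sorption retards both mechanisms: v_R = v/R = 0.01917 m/day, D_R = D/R = 0.1306 m²/day.
Peak time from v_R²t² + 2D_R t − x² = 0: t = (√(D_R² + v_R²x²) − D_R)/v_R².
√(D_R² + v_R²x²) = √(0.1306² + 0.01917² × 175²) = 3.357; v_R² = 0.0003675.
t = (3.357 − 0.1306)/0.0003675 = 8780 days.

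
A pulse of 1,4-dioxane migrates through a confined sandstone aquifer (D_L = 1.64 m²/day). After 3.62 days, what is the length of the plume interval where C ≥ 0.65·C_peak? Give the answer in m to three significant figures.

The plume is Gaussian with σ = √(2Dt) = √(2 × 1.64 × 3.62) = 3.446 m.
C/C_peak = exp(−Δx²/(2σ²)) = 0.65 ⇒ Δx = σ·√(−2 ln 0.65) = 3.446 × 0.9282 = 3.199 m.
Width = 2Δx = 6.40 m.

6.40 m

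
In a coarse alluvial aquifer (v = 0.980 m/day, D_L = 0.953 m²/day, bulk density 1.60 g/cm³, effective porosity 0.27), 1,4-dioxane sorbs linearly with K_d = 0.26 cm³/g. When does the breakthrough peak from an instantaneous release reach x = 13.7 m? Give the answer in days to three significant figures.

33.1 days

Retardation factor R = 1 + ρ_b·K_d/n = 1 + 1.60 × 0.26/0.27 = 2.541.
Sorption retards both mechanisms: v_R = v/R = 0.3857 m/day, D_R = D/R = 0.3750 m²/day.
Peak time from v_R²t² + 2D_R t − x² = 0: t = (√(D_R² + v_R²x²) − D_R)/v_R².
√(D_R² + v_R²x²) = √(0.3750² + 0.3857² × 13.7²) = 5.297; v_R² = 0.1488.
t = (5.297 − 0.3750)/0.1488 = 33.1 days.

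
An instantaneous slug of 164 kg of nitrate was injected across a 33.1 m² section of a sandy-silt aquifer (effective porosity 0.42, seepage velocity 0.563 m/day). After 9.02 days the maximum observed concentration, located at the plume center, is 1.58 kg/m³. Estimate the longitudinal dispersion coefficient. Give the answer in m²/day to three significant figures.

0.492 m²/day

At the plume center C_max = M/(n_e·A·√(4πDt)), so D = M²/(4πt·(n_e·A·C_max)²).
n_e·A·C_max = 0.42 × 33.1 × 1.58 = 21.97 kg/m.
D = 164²/(4π × 9.02 × 21.97²) = 0.492 m²/day.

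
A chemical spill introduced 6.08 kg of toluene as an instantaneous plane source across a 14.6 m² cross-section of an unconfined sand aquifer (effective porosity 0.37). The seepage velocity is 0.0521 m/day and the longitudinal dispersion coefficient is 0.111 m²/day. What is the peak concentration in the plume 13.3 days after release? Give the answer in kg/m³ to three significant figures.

The peak of an instantaneous 1D plume sits at x = vt; there the Gaussian factor is 1 and C_max = M/(n_e·A·√(4πDt)), where n_e·A is the pore area the mass is dissolved in.
√(4πDt) = √(4π × 0.111 × 13.3) = 4.307 m, so C_max = 6.08/(0.37 × 14.6 × 4.307) = 0.261 kg/m³.

0.261 kg/m³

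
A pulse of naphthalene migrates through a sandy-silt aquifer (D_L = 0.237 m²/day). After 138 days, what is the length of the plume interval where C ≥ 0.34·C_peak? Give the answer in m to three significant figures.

23.8 m

The plume is Gaussian with σ = √(2Dt) = √(2 × 0.237 × 138) = 8.088 m.
C/C_peak = exp(−Δx²/(2σ²)) = 0.34 ⇒ Δx = σ·√(−2 ln 0.34) = 8.088 × 1.469 = 11.88 m.
Width = 2Δx = 23.8 m.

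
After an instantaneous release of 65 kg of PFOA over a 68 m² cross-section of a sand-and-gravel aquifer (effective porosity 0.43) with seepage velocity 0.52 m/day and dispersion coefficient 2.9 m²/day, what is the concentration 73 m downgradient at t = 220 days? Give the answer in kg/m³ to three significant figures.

0.0127 kg/m³

For an instantaneous plane source, C(x,t) = M/(n_e·A·√(4πDt)) · exp(−(x−vt)²/(4Dt)), with n_e·A the pore (flow) area.
Plume center vt = 0.52 × 220 = 114.4 m, so the well at 73 m is 41.4 m upgradient of the peak.
√(4πDt) = 89.54 m, giving peak height M/(n_e·A·√(4πDt)) = 65/(0.43 × 68 × 89.54) = 0.02483 kg/m³.
(x−vt)²/(4Dt) = (-41.4)²/(4 × 2.9 × 220) = 0.6716; exp(−0.6716) = 0.5109.
C = 0.02483 × 0.5109 = 0.0127 kg/m³.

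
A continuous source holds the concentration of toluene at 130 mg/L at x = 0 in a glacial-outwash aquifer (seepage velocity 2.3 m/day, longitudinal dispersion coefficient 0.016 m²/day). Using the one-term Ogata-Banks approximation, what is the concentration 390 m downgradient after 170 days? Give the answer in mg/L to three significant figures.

For a continuous step input, C/C₀ ≈ ½·erfc((x−vt)/(2√(Dt))).
vt = 2.3 × 170 = 391 m and 2√(Dt) = 2√(0.016 × 170) = 3.298 m.
Argument (x−vt)/(2√(Dt)) = (390 − 391)/3.298 = -0.3032; ½·erfc(-0.3032) = 0.6660.
C = 130 × 0.6660 = 86.6 mg/L.

86.6 mg/L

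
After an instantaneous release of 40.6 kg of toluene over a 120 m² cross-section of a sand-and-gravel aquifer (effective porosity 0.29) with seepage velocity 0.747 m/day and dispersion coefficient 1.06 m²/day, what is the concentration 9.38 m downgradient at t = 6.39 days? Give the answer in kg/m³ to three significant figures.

0.0578 kg/m³

For an instantaneous plane source, C(x,t) = M/(n_e·A·√(4πDt)) · exp(−(x−vt)²/(4Dt)), with n_e·A the pore (flow) area.
Plume center vt = 0.747 × 6.39 = 4.77333 m, so the well at 9.38 m is 4.60667 m downgradient of the peak.
√(4πDt) = 9.226 m, giving peak height M/(n_e·A·√(4πDt)) = 40.6/(0.29 × 120 × 9.226) = 0.1265 kg/m³.
(x−vt)²/(4Dt) = (4.60667)²/(4 × 1.06 × 6.39) = 0.7833; exp(−0.7833) = 0.4569.
C = 0.1265 × 0.4569 = 0.0578 kg/m³.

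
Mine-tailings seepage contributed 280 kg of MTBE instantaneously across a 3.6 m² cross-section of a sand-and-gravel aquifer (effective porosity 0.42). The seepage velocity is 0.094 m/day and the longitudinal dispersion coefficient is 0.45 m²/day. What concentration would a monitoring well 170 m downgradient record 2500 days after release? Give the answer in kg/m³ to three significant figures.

0.609 kg/m³

For an instantaneous plane source, C(x,t) = M/(n_e·A·√(4πDt)) · exp(−(x−vt)²/(4Dt)), with n_e·A the pore (flow) area.
Plume center vt = 0.094 × 2500 = 235 m, so the well at 170 m is 65 m upgradient of the peak.
√(4πDt) = 118.9 m, giving peak height M/(n_e·A·√(4πDt)) = 280/(0.42 × 3.6 × 118.9) = 1.557 kg/m³.
(x−vt)²/(4Dt) = (-65)²/(4 × 0.45 × 2500) = 0.9389; exp(−0.9389) = 0.3911.
C = 1.557 × 0.3911 = 0.609 kg/m³.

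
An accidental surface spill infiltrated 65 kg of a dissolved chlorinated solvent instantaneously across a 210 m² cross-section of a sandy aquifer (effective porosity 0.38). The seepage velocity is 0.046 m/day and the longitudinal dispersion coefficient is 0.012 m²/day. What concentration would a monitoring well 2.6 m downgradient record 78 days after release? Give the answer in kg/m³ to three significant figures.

0.183 kg/m³

For an instantaneous plane source, C(x,t) = M/(n_e·A·√(4πDt)) · exp(−(x−vt)²/(4Dt)), with n_e·A the pore (flow) area.
Plume center vt = 0.046 × 78 = 3.588 m, so the well at 2.6 m is 0.988 m upgradient of the peak.
√(4πDt) = 3.430 m, giving peak height M/(n_e·A·√(4πDt)) = 65/(0.38 × 210 × 3.430) = 0.2375 kg/m³.
(x−vt)²/(4Dt) = (-0.988)²/(4 × 0.012 × 78) = 0.2607; exp(−0.2607) = 0.7705.
C = 0.2375 × 0.7705 = 0.183 kg/m³.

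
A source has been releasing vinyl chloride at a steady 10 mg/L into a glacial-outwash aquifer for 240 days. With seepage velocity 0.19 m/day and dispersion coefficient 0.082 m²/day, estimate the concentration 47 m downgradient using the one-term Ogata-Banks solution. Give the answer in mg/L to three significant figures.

4.12 mg/L

For a continuous step input, C/C₀ ≈ ½·erfc((x−vt)/(2√(Dt))).
vt = 0.19 × 240 = 45.6 m and 2√(Dt) = 2√(0.082 × 240) = 8.872 m.
Argument (x−vt)/(2√(Dt)) = (47 − 45.6)/8.872 = 0.1578; ½·erfc(0.1578) = 0.4117.
C = 10 × 0.4117 = 4.12 mg/L.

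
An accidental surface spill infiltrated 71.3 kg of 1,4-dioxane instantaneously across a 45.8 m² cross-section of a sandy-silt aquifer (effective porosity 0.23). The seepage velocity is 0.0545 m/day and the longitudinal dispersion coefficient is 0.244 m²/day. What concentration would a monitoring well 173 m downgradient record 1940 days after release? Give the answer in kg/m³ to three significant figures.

0.00804 kg/m³

For an instantaneous plane source, C(x,t) = M/(n_e·A·√(4πDt)) · exp(−(x−vt)²/(4Dt)), with n_e·A the pore (flow) area.
Plume center vt = 0.0545 × 1940 = 105.73 m, so the well at 173 m is 67.27 m downgradient of the peak.
√(4πDt) = 77.13 m, giving peak height M/(n_e·A·√(4πDt)) = 71.3/(0.23 × 45.8 × 77.13) = 0.08776 kg/m³.
(x−vt)²/(4Dt) = (67.27)²/(4 × 0.244 × 1940) = 2.390; exp(−2.390) = 0.09163.
C = 0.08776 × 0.09163 = 0.00804 kg/m³.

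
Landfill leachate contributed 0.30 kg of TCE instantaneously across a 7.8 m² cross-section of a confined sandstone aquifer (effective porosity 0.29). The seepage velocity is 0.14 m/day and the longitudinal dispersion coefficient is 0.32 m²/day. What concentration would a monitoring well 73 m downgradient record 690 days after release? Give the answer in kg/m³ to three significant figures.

0.00134 kg/m³

For an instantaneous plane source, C(x,t) = M/(n_e·A·√(4πDt)) · exp(−(x−vt)²/(4Dt)), with n_e·A the pore (flow) area.
Plume center vt = 0.14 × 690 = 96.6 m, so the well at 73 m is 23.6 m upgradient of the peak.
√(4πDt) = 52.67 m, giving peak height M/(n_e·A·√(4πDt)) = 0.30/(0.29 × 7.8 × 52.67) = 0.002518 kg/m³.
(x−vt)²/(4Dt) = (-23.6)²/(4 × 0.32 × 690) = 0.6306; exp(−0.6306) = 0.5323.
C = 0.002518 × 0.5323 = 0.00134 kg/m³.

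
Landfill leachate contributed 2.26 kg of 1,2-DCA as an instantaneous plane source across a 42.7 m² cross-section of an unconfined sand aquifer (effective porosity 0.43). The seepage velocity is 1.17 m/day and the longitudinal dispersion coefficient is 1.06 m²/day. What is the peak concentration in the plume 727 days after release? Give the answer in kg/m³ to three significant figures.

The peak of an instantaneous 1D plume sits at x = vt; there the Gaussian factor is 1 and C_max = M/(n_e·A·√(4πDt)), where n_e·A is the pore area the mass is dissolved in.
√(4πDt) = √(4π × 1.06 × 727) = 98.41 m, so C_max = 2.26/(0.43 × 42.7 × 98.41) = 0.00125 kg/m³.

0.00125 kg/m³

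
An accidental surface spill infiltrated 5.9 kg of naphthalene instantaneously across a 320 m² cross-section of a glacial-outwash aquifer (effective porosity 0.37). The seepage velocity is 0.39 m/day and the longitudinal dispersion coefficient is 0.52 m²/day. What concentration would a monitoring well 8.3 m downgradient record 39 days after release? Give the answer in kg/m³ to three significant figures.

0.00173 kg/m³

For an instantaneous plane source, C(x,t) = M/(n_e·A·√(4πDt)) · exp(−(x−vt)²/(4Dt)), with n_e·A the pore (flow) area.
Plume center vt = 0.39 × 39 = 15.21 m, so the well at 8.3 m is 6.91 m upgradient of the peak.
√(4πDt) = 15.96 m, giving peak height M/(n_e·A·√(4πDt)) = 5.9/(0.37 × 320 × 15.96) = 0.003122 kg/m³.
(x−vt)²/(4Dt) = (-6.91)²/(4 × 0.52 × 39) = 0.5886; exp(−0.5886) = 0.5551.
C = 0.003122 × 0.5551 = 0.00173 kg/m³.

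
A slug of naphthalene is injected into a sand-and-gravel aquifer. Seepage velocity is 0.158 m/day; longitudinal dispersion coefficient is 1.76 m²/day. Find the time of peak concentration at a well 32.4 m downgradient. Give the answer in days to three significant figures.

146 days

For the 1D instantaneous-source solution, setting ∂C/∂t = 0 at fixed x gives v²t² + 2Dt − x² = 0, so t = (√(D² + v²x²) − D)/v².
√(D² + v²x²) = √(1.76² + 0.158² × 32.4²) = 5.413; v² = 0.024964.
t = (5.413 − 1.76)/0.024964 = 146 days (vs. the pure-advection estimate x/v = 205 d).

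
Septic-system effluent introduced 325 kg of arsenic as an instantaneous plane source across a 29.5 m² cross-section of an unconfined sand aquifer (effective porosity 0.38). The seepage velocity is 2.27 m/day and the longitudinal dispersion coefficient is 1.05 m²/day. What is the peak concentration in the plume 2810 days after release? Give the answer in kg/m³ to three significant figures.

The peak of an instantaneous 1D plume sits at x = vt; there the Gaussian factor is 1 and C_max = M/(n_e·A·√(4πDt)), where n_e·A is the pore area the mass is dissolved in.
√(4πDt) = √(4π × 1.05 × 2810) = 192.6 m, so C_max = 325/(0.38 × 29.5 × 192.6) = 0.151 kg/m³.

0.151 kg/m³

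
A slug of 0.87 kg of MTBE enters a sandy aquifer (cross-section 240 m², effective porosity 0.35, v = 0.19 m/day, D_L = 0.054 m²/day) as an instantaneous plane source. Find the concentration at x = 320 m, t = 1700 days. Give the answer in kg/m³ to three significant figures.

For an instantaneous plane source, C(x,t) = M/(n_e·A·√(4πDt)) · exp(−(x−vt)²/(4Dt)), with n_e·A the pore (flow) area.
Plume center vt = 0.19 × 1700 = 323 m, so the well at 320 m is 3 m upgradient of the peak.
√(4πDt) = 33.96 m, giving peak height M/(n_e·A·√(4πDt)) = 0.87/(0.35 × 240 × 33.96) = 0.0003050 kg/m³.
(x−vt)²/(4Dt) = (-3)²/(4 × 0.054 × 1700) = 0.02451; exp(−0.02451) = 0.9758.
C = 0.0003050 × 0.9758 = 0.000298 kg/m³.

0.000298 kg/m³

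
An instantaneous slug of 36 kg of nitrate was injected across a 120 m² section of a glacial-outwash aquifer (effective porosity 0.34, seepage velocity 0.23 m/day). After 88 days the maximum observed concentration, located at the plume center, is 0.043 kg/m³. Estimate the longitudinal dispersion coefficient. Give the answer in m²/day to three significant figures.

0.381 m²/day

At the plume center C_max = M/(n_e·A·√(4πDt)), so D = M²/(4πt·(n_e·A·C_max)²).
n_e·A·C_max = 0.34 × 120 × 0.043 = 1.754 kg/m.
D = 36²/(4π × 88 × 1.754²) = 0.381 m²/day.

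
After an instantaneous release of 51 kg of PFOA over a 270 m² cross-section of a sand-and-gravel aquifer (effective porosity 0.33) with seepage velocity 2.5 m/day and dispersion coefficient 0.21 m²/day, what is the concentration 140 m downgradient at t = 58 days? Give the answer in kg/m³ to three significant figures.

0.0277 kg/m³

For an instantaneous plane source, C(x,t) = M/(n_e·A·√(4πDt)) · exp(−(x−vt)²/(4Dt)), with n_e·A the pore (flow) area.
Plume center vt = 2.5 × 58 = 145 m, so the well at 140 m is 5 m upgradient of the peak.
√(4πDt) = 12.37 m, giving peak height M/(n_e·A·√(4πDt)) = 51/(0.33 × 270 × 12.37) = 0.04627 kg/m³.
(x−vt)²/(4Dt) = (-5)²/(4 × 0.21 × 58) = 0.5131; exp(−0.5131) = 0.5986.
C = 0.04627 × 0.5986 = 0.0277 kg/m³.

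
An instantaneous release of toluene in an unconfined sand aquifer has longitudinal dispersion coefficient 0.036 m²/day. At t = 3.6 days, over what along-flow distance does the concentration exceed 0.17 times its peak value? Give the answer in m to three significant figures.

1.92 m

The plume is Gaussian with σ = √(2Dt) = √(2 × 0.036 × 3.6) = 0.5091 m.
C/C_peak = exp(−Δx²/(2σ²)) = 0.17 ⇒ Δx = σ·√(−2 ln 0.17) = 0.5091 × 1.883 = 0.9586 m.
Width = 2Δx = 1.92 m.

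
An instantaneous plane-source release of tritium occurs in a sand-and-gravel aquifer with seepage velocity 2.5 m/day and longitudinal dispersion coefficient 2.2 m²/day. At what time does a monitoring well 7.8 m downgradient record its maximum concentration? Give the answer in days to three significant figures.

For the 1D instantaneous-source solution, setting ∂C/∂t = 0 at fixed x gives v²t² + 2Dt − x² = 0, so t = (√(D² + v²x²) − D)/v².
√(D² + v²x²) = √(2.2² + 2.5² × 7.8²) = 19.62; v² = 6.25.
t = (19.62 − 2.2)/6.25 = 2.79 days (vs. the pure-advection estimate x/v = 3.12 d).

2.79 days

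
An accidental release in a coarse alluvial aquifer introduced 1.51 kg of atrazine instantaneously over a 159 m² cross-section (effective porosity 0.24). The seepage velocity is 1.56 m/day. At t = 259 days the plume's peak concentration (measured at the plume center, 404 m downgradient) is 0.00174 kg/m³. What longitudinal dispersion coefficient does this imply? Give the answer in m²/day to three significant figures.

At the plume center C_max = M/(n_e·A·√(4πDt)), so D = M²/(4πt·(n_e·A·C_max)²).
n_e·A·C_max = 0.24 × 159 × 0.00174 = 0.06640 kg/m.
D = 1.51²/(4π × 259 × 0.06640²) = 0.159 m²/day.

0.159 m²/day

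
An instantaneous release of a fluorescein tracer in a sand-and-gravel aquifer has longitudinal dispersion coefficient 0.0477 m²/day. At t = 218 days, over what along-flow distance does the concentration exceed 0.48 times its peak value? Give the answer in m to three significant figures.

11.1 m

The plume is Gaussian with σ = √(2Dt) = √(2 × 0.0477 × 218) = 4.560 m.
C/C_peak = exp(−Δx²/(2σ²)) = 0.48 ⇒ Δx = σ·√(−2 ln 0.48) = 4.560 × 1.212 = 5.527 m.
Width = 2Δx = 11.1 m.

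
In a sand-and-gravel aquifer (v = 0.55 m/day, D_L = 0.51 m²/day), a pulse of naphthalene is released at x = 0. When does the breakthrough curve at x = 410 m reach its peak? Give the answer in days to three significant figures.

For the 1D instantaneous-source solution, setting ∂C/∂t = 0 at fixed x gives v²t² + 2Dt − x² = 0, so t = (√(D² + v²x²) − D)/v².
√(D² + v²x²) = √(0.51² + 0.55² × 410²) = 225.5; v² = 0.3025.
t = (225.5 − 0.51)/0.3025 = 744 days (vs. the pure-advection estimate x/v = 745 d).

744 days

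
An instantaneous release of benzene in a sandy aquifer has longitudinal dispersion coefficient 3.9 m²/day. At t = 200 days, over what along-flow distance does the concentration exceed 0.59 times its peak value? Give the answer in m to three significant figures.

The plume is Gaussian with σ = √(2Dt) = √(2 × 3.9 × 200) = 39.50 m.
C/C_peak = exp(−Δx²/(2σ²)) = 0.59 ⇒ Δx = σ·√(−2 ln 0.59) = 39.50 × 1.027 = 40.57 m.
Width = 2Δx = 81.1 m.

81.1 m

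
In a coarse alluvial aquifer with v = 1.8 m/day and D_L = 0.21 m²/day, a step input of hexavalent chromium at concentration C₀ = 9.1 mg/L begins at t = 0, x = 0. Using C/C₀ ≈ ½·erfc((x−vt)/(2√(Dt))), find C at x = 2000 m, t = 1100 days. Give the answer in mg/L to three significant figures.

1.60 mg/L

For a continuous step input, C/C₀ ≈ ½·erfc((x−vt)/(2√(Dt))).
vt = 1.8 × 1100 = 1980 m and 2√(Dt) = 2√(0.21 × 1100) = 30.40 m.
Argument (x−vt)/(2√(Dt)) = (2000 − 1980)/30.40 = 0.6579; ½·erfc(0.6579) = 0.1761.
C = 9.1 × 0.1761 = 1.60 mg/L.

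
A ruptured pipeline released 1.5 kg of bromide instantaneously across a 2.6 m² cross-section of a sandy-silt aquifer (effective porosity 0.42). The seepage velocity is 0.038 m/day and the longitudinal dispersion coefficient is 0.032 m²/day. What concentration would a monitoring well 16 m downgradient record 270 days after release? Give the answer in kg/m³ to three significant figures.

For an instantaneous plane source, C(x,t) = M/(n_e·A·√(4πDt)) · exp(−(x−vt)²/(4Dt)), with n_e·A the pore (flow) area.
Plume center vt = 0.038 × 270 = 10.26 m, so the well at 16 m is 5.74 m downgradient of the peak.
√(4πDt) = 10.42 m, giving peak height M/(n_e·A·√(4πDt)) = 1.5/(0.42 × 2.6 × 10.42) = 0.1318 kg/m³.
(x−vt)²/(4Dt) = (5.74)²/(4 × 0.032 × 270) = 0.9533; exp(−0.9533) = 0.3855.
C = 0.1318 × 0.3855 = 0.0508 kg/m³.

0.0508 kg/m³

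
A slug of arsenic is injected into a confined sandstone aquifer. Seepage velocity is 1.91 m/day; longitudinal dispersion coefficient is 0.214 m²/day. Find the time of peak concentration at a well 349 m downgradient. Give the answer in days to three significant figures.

183 days

For the 1D instantaneous-source solution, setting ∂C/∂t = 0 at fixed x gives v²t² + 2Dt − x² = 0, so t = (√(D² + v²x²) − D)/v².
√(D² + v²x²) = √(0.214² + 1.91² × 349²) = 666.6; v² = 3.6481.
t = (666.6 − 0.214)/3.6481 = 183 days (vs. the pure-advection estimate x/v = 183 d).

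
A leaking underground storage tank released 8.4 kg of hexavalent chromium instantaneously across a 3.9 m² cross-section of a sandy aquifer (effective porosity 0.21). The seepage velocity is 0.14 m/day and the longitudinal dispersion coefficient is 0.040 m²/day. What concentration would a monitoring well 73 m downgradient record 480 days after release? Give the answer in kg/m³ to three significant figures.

For an instantaneous plane source, C(x,t) = M/(n_e·A·√(4πDt)) · exp(−(x−vt)²/(4Dt)), with n_e·A the pore (flow) area.
Plume center vt = 0.14 × 480 = 67.2 m, so the well at 73 m is 5.8 m downgradient of the peak.
√(4πDt) = 15.53 m, giving peak height M/(n_e·A·√(4πDt)) = 8.4/(0.21 × 3.9 × 15.53) = 0.6604 kg/m³.
(x−vt)²/(4Dt) = (5.8)²/(4 × 0.040 × 480) = 0.4380; exp(−0.4380) = 0.6453.
C = 0.6604 × 0.6453 = 0.426 kg/m³.

0.426 kg/m³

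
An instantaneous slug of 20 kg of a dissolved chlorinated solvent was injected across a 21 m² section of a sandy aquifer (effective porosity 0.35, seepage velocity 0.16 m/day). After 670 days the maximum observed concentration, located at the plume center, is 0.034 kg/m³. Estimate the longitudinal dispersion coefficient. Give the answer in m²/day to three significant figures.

At the plume center C_max = M/(n_e·A·√(4πDt)), so D = M²/(4πt·(n_e·A·C_max)²).
n_e·A·C_max = 0.35 × 21 × 0.034 = 0.2499 kg/m.
D = 20²/(4π × 670 × 0.2499²) = 0.761 m²/day.

0.761 m²/day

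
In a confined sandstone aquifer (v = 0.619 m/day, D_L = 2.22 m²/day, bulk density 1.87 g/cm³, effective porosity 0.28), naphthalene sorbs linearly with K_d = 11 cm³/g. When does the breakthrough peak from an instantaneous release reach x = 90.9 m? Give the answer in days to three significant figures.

Retardation factor R = 1 + ρ_b·K_d/n = 1 + 1.87 × 11/0.28 = 74.46.
Sorption retards both mechanisms: v_R = v/R = 0.008313 m/day, D_R = D/R = 0.02981 m²/day.
Peak time from v_R²t² + 2D_R t − x² = 0: t = (√(D_R² + v_R²x²) − D_R)/v_R².
√(D_R² + v_R²x²) = √(0.02981² + 0.008313² × 90.9²) = 0.7562; v_R² = 6.911e-05.
t = (0.7562 − 0.02981)/6.911e-05 = 10500 days.

10500 days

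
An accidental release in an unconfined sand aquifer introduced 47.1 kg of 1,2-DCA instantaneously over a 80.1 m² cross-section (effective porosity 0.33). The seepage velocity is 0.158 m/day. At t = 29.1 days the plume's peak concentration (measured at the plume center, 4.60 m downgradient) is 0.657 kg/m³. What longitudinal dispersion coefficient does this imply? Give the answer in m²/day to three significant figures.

At the plume center C_max = M/(n_e·A·√(4πDt)), so D = M²/(4πt·(n_e·A·C_max)²).
n_e·A·C_max = 0.33 × 80.1 × 0.657 = 17.37 kg/m.
D = 47.1²/(4π × 29.1 × 17.37²) = 0.0201 m²/day.

0.0201 m²/day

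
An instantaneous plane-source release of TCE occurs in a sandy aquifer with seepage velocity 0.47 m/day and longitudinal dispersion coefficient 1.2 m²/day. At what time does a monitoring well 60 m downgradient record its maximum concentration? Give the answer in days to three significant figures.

122 days

For the 1D instantaneous-source solution, setting ∂C/∂t = 0 at fixed x gives v²t² + 2Dt − x² = 0, so t = (√(D² + v²x²) − D)/v².
√(D² + v²x²) = √(1.2² + 0.47² × 60²) = 28.23; v² = 0.2209.
t = (28.23 − 1.2)/0.2209 = 122 days (vs. the pure-advection estimate x/v = 128 d).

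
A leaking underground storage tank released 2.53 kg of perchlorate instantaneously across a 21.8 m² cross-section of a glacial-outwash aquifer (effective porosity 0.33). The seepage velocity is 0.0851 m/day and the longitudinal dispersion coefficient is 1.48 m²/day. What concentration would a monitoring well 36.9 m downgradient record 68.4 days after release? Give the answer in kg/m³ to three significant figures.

For an instantaneous plane source, C(x,t) = M/(n_e·A·√(4πDt)) · exp(−(x−vt)²/(4Dt)), with n_e·A the pore (flow) area.
Plume center vt = 0.0851 × 68.4 = 5.82084 m, so the well at 36.9 m is 31.07916 m downgradient of the peak.
√(4πDt) = 35.67 m, giving peak height M/(n_e·A·√(4πDt)) = 2.53/(0.33 × 21.8 × 35.67) = 0.009859 kg/m³.
(x−vt)²/(4Dt) = (31.07916)²/(4 × 1.48 × 68.4) = 2.385; exp(−2.385) = 0.09209.
C = 0.009859 × 0.09209 = 0.000908 kg/m³.

0.000908 kg/m³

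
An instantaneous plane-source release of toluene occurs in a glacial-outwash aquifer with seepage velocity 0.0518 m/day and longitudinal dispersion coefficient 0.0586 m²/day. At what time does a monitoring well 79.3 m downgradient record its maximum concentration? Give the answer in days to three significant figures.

1510 days

For the 1D instantaneous-source solution, setting ∂C/∂t = 0 at fixed x gives v²t² + 2Dt − x² = 0, so t = (√(D² + v²x²) − D)/v².
√(D² + v²x²) = √(0.0586² + 0.0518² × 79.3²) = 4.108; v² = 0.00268324.
t = (4.108 − 0.0586)/0.00268324 = 1510 days (vs. the pure-advection estimate x/v = 1530 d).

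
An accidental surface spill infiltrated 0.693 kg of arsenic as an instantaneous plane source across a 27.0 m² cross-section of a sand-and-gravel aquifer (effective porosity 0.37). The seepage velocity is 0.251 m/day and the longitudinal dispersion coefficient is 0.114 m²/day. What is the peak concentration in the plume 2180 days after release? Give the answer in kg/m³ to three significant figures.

The peak of an instantaneous 1D plume sits at x = vt; there the Gaussian factor is 1 and C_max = M/(n_e·A·√(4πDt)), where n_e·A is the pore area the mass is dissolved in.
√(4πDt) = √(4π × 0.114 × 2180) = 55.88 m, so C_max = 0.693/(0.37 × 27.0 × 55.88) = 0.00124 kg/m³.

0.00124 kg/m³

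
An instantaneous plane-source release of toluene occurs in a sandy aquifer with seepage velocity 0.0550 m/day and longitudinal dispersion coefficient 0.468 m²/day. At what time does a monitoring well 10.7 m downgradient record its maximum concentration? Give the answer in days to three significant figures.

93.9 days

For the 1D instantaneous-source solution, setting ∂C/∂t = 0 at fixed x gives v²t² + 2Dt − x² = 0, so t = (√(D² + v²x²) − D)/v².
√(D² + v²x²) = √(0.468² + 0.0550² × 10.7²) = 0.7519; v² = 0.003025.
t = (0.7519 − 0.468)/0.003025 = 93.9 days (vs. the pure-advection estimate x/v = 195 d).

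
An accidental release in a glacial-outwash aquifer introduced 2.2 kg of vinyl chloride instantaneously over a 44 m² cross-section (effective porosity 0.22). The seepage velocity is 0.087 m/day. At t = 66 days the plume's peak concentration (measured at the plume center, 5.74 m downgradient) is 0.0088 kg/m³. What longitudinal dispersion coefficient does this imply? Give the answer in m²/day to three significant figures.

At the plume center C_max = M/(n_e·A·√(4πDt)), so D = M²/(4πt·(n_e·A·C_max)²).
n_e·A·C_max = 0.22 × 44 × 0.0088 = 0.08518 kg/m.
D = 2.2²/(4π × 66 × 0.08518²) = 0.804 m²/day.

0.804 m²/day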